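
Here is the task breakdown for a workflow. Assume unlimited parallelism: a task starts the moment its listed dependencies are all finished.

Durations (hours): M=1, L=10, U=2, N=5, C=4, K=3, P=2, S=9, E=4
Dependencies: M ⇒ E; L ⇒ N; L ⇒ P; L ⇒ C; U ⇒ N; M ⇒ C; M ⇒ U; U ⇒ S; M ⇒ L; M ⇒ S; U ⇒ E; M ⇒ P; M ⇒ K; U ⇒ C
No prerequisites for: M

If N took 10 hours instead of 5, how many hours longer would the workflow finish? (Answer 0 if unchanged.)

5

Baseline: M→L→N = 1+10+5 = 16 → 16 hours.
N lies on that path, so at 10 hours the path becomes 21 hours.
That remains the longest chain; total 21 hours.
Change in finish: 21 − 16 = +5 hours.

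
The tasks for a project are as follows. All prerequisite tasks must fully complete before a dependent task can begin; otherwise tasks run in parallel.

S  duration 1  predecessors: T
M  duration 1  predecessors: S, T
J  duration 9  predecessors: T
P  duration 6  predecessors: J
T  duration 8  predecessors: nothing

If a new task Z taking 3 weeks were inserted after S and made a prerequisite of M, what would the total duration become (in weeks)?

Originally the job takes 23 weeks.
With Z inserted, M now waits for max(S, T, Z).
New critical path: T→J→P = 8+9+6 = 23 ⇒ 23 weeks.

23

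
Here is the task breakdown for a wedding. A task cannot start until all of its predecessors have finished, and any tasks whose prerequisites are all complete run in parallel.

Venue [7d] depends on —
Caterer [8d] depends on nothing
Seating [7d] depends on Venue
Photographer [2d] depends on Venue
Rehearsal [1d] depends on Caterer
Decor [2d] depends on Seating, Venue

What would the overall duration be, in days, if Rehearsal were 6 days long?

16

Actual critical path: Venue→Seating→Decor = 7+7+2 = 16 ⇒ 16 days.
The longest path through Rehearsal is only 9 days, so Rehearsal has float 7.
That remains the longest chain; total 16 days.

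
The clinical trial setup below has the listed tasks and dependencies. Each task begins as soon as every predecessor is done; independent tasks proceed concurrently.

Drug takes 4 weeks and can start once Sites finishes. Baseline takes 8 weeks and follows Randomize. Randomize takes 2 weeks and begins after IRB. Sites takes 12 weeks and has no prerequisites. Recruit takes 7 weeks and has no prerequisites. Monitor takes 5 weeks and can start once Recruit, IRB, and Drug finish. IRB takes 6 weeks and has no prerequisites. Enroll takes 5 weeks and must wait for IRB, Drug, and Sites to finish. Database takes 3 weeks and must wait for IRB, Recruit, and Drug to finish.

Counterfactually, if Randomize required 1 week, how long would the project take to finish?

Critical path before the change: Sites→Drug→Enroll = 12+4+5 = 21 giving 21 weeks.
Randomize is off the critical path — its longest chain is 16 weeks, giving 5 of slack.
That remains the longest chain; total 21 weeks.

21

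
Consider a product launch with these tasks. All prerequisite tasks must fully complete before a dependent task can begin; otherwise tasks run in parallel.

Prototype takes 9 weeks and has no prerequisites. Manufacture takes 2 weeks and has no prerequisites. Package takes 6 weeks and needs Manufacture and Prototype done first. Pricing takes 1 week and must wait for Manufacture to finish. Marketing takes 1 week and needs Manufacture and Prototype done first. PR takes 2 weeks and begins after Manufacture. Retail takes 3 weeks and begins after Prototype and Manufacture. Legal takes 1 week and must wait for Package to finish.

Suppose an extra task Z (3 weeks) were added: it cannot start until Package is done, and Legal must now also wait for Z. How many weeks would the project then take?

Originally the project takes 16 weeks.
With Z inserted, Legal now waits for max(Package, Z).
New critical path: Prototype→Package→Z→Legal = 9+6+3+1 = 19 ⇒ 19 weeks.

19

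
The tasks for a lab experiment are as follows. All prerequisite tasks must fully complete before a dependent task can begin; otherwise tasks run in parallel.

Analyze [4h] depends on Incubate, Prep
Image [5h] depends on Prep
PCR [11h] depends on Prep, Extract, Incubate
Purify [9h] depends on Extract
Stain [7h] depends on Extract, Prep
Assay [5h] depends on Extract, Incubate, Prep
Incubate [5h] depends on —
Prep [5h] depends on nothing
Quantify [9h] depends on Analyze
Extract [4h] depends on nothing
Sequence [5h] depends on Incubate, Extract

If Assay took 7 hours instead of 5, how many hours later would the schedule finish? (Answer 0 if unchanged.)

0

As given, the longest chain is Prep→Analyze→Quantify = 5+4+9 = 18, so the finish is 18 hours.
The longest path through Assay is only 10 hours, so Assay has float 8.
That remains the longest chain; total 18 hours.
Change in finish: 18 − 18 = +0 hours.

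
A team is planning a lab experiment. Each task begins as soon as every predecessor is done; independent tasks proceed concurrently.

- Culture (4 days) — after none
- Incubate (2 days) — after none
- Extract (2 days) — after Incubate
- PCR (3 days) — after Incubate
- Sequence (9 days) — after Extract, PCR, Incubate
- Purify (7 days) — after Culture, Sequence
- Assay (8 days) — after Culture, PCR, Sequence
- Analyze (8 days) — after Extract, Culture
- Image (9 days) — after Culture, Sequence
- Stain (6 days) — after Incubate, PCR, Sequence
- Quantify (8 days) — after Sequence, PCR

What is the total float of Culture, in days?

The longest chain is Incubate→PCR→Sequence→Image = 2+3+9+9 = 23; overall finish 23 days.
Culture finishes as early as 4 and must finish by 14.
So Culture can slip 14 − 4 = 10 days.

10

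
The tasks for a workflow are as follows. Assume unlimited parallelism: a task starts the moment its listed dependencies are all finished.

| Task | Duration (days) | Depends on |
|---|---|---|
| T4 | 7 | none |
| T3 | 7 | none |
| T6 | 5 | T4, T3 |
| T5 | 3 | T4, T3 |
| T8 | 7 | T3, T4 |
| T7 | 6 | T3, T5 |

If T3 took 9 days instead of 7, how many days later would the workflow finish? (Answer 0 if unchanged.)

As given, the longest chain is T3→T5→T7 = 7+3+6 = 16, so the finish is 16 days.
Since T3 is critical, the +2 change carries straight to that chain (now 18 days).
No other chain overtakes it, so the finish is 18 days.
Change in finish: 18 − 16 = +2 days.

2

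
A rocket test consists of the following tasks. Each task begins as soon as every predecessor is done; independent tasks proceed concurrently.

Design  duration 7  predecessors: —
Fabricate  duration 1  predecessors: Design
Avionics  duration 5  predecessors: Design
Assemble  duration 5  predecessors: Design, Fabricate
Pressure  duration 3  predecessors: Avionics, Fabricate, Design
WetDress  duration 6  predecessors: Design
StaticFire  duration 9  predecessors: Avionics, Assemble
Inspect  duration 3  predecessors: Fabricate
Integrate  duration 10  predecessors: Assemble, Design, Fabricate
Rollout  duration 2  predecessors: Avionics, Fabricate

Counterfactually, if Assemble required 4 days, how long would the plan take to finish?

22

Actual critical path: Design→Fabricate→Assemble→Integrate = 7+1+5+10 = 23 ⇒ 23 days.
Assemble is on the critical path; changing it to 4 makes that path 22 days.
That remains the longest chain; total 22 days.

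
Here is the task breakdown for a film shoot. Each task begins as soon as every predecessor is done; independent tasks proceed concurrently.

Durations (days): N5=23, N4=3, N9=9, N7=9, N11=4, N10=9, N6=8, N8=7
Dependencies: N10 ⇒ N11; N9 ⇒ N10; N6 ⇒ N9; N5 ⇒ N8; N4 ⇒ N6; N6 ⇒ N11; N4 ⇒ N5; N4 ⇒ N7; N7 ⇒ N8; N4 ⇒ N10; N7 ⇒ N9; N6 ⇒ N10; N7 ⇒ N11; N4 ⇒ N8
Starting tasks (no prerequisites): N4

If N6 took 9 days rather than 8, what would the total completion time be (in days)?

Baseline: N4→N7→N9→N10→N11 = 3+9+9+9+4 = 34 → 34 days.
N6 is off the critical path — its longest chain is 33 days, giving 1 of slack.
New critical path: N4→N6→N9→N10→N11 = 3+9+9+9+4 = 34 ⇒ 34 days.

34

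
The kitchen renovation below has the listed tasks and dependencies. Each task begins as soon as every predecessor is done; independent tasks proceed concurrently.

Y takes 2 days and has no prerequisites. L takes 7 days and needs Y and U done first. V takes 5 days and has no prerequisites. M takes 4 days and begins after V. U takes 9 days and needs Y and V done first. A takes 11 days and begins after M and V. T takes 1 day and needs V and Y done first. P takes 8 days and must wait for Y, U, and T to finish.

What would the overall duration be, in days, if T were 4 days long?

22

Actual critical path: V→U→P = 5+9+8 = 22 ⇒ 22 days.
The longest path through T is only 14 days, so T has float 8.
The critical path is still V→U→P; finish is now 22 days.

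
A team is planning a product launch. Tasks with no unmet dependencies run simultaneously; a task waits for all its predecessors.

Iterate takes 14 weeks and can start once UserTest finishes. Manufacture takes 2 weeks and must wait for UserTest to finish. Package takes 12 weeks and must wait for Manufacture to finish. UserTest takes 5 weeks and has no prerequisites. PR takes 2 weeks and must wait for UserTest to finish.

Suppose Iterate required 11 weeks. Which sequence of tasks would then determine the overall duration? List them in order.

The binding path is UserTest→Iterate = 5+14 = 19; finish at 19 weeks.
Iterate lies on that path, so at 11 weeks the path becomes 16 weeks.
The binding chain switches to UserTest→Manufacture→Package = 5+2+12 = 19; finish 19 weeks.

UserTest, Manufacture, Package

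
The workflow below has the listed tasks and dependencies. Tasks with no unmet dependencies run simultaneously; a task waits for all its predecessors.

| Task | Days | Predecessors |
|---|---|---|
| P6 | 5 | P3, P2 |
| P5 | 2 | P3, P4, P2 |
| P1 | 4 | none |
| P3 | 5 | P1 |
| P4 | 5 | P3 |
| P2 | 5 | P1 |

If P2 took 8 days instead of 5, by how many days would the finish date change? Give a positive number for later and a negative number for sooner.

1

The binding path is P1→P3→P4→P5 = 4+5+5+2 = 16; finish at 16 days.
P2 has 2 days of float (longest path through it is 14).
Now P1→P2→P6 = 4+8+5 = 17 is longest, so the finish becomes 17 days.
Change in finish: 17 − 16 = +1 days.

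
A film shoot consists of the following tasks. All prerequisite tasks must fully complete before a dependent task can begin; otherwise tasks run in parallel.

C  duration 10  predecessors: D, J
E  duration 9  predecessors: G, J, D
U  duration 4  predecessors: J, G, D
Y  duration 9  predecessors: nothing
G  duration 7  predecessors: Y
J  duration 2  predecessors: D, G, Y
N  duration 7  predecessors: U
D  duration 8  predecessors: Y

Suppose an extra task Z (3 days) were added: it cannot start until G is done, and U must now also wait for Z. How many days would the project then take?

Originally the project takes 30 days.
With Z inserted, U now waits for max(J, G, D, Z).
New critical path: Y→D→J→U→N = 9+8+2+4+7 = 30 ⇒ 30 days.

30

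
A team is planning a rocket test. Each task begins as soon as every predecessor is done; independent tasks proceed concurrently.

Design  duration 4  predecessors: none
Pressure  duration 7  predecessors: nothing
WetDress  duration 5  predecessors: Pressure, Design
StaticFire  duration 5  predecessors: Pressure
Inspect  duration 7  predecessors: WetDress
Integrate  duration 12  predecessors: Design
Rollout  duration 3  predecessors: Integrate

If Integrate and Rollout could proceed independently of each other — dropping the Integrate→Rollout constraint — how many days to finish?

Before: longest chain Design→Integrate→Rollout = 4+12+3 = 19, finish 19.
Without Integrate→Rollout, Rollout's earliest start moves from 16 to 0.
After: Pressure→WetDress→Inspect = 7+5+7 = 19 → 19 days.

19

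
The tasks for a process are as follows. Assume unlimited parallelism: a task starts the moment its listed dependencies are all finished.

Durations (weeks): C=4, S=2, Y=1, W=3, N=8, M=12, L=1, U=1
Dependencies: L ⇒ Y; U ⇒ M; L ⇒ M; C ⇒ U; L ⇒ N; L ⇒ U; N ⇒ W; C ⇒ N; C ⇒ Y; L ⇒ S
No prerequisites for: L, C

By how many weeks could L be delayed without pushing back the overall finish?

The longest chain is C→U→M = 4+1+12 = 17; overall finish 17 weeks.
L finishes as early as 1 and must finish by 4.
So L can slip 4 − 1 = 3 weeks.

3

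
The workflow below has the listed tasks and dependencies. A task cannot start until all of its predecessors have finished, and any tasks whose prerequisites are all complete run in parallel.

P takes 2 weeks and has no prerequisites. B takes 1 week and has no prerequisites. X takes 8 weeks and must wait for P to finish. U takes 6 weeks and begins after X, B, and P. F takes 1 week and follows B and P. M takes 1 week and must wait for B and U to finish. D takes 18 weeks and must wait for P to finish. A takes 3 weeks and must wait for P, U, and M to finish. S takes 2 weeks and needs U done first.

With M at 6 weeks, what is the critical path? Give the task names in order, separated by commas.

P, X, U, M, A

Critical path before the change: P→X→U→M→A = 2+8+6+1+3 = 20 giving 20 weeks.
Since M is critical, the +5 change carries straight to that chain (now 25 weeks).
No other chain overtakes it, so the finish is 25 weeks.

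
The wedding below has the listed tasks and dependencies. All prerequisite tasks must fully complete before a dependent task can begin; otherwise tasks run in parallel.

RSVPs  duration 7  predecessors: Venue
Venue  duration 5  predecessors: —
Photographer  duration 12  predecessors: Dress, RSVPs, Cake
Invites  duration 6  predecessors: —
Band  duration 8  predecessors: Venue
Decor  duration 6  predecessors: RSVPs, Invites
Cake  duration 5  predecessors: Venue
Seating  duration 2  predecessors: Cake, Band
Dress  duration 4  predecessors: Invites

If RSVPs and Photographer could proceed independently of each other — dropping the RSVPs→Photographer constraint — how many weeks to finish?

22

Original critical path: Venue→RSVPs→Photographer = 5+7+12 = 24 ⇒ 24 weeks.
Without RSVPs→Photographer, Photographer's earliest start moves from 12 to 10.
After: Venue→Cake→Photographer = 5+5+12 = 22 → 22 weeks.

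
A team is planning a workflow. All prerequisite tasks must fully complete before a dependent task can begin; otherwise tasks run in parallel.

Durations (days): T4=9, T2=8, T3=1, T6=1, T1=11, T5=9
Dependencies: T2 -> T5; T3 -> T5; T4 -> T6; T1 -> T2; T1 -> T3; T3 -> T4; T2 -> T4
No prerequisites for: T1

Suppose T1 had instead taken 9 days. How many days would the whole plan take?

The binding path is T1→T2→T4→T6 = 11+8+9+1 = 29; finish at 29 days.
T1 lies on that path, so at 9 days the path becomes 27 days.
The critical path is still T1→T2→T4→T6; finish is now 27 days.

27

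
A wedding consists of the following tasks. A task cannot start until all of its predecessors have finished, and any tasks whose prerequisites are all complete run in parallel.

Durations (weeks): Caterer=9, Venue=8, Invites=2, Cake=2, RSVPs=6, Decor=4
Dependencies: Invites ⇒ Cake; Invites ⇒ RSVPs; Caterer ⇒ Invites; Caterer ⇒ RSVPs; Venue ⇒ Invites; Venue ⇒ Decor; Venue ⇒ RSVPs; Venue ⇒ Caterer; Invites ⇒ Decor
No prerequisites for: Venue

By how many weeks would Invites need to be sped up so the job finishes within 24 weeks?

1

Current finish: 25 weeks; target: 24.
Invites is on every critical path, so each week cut from Invites cuts the finish by one (this holds down to a finish of 24).
Need 25 − 24 = 1 week off Invites → Invites becomes 1 week, finish becomes 24.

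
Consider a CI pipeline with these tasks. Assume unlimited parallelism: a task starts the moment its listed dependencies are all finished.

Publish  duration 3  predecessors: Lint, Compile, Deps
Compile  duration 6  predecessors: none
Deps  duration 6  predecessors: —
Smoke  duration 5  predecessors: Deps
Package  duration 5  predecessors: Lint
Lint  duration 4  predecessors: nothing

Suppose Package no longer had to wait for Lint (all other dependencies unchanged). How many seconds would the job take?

With the dependency in place, Deps→Smoke = 6+5 = 11 sets the finish at 11 seconds.
Without Lint→Package, Package's earliest start moves from 4 to 0.
The longest chain is now Deps→Smoke = 6+5 = 11, so the job takes 11 seconds.

11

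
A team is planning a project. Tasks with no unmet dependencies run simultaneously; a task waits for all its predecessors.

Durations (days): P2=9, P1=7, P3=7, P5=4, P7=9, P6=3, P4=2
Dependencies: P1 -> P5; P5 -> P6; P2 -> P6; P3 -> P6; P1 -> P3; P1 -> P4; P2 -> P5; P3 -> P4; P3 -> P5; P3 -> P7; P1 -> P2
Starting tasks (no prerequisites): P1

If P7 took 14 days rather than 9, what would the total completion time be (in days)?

The binding path is P1→P3→P7 = 7+7+9 = 23; finish at 23 days.
P7 lies on that path, so at 14 days the path becomes 28 days.
No other chain overtakes it, so the finish is 28 days.

28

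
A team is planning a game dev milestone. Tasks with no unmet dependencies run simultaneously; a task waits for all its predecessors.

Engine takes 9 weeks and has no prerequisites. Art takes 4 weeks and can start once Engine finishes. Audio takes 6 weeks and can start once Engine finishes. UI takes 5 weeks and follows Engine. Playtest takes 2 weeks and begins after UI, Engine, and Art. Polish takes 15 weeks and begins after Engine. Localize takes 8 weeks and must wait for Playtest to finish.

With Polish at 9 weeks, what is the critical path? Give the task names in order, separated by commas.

Engine, UI, Playtest, Localize

As given, the longest chain is Engine→Polish = 9+15 = 24, so the finish is 24 weeks.
Polish lies on that path, so at 9 weeks the path becomes 18 weeks.
The binding chain switches to Engine→UI→Playtest→Localize = 9+5+2+8 = 24; finish 24 weeks.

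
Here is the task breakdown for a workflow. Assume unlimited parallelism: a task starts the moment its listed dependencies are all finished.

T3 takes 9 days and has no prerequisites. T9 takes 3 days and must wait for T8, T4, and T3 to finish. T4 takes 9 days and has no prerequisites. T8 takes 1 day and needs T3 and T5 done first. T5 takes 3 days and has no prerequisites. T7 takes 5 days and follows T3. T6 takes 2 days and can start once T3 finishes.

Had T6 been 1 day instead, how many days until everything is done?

The binding path is T3→T7 = 9+5 = 14; finish at 14 days.
T6 has 3 days of float (longest path through it is 11).
No other chain overtakes it, so the finish is 14 days.

14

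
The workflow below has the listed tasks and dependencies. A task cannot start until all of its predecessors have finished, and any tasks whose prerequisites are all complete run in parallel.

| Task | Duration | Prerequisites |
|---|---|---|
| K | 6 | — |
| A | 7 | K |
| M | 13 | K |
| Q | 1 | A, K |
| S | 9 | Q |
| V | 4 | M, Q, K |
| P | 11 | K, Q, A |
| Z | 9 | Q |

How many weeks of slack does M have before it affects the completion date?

2

The longest chain is K→A→Q→P = 6+7+1+11 = 25; overall finish 25 weeks.
The longest chain containing M totals 23 weeks.
So M can slip 21 − 19 = 2 weeks.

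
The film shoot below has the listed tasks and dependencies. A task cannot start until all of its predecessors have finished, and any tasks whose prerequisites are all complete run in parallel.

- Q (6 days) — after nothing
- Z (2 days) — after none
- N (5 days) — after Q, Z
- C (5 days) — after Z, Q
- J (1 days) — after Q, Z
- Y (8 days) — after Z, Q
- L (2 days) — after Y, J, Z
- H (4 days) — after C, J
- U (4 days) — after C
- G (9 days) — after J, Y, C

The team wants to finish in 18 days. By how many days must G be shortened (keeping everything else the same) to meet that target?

Current finish: 23 days; target: 18.
G is on every critical path, so each day cut from G cuts the finish by one (this holds down to a finish of 16).
Need 23 − 18 = 5 days off G → G becomes 4 days, finish becomes 18.

5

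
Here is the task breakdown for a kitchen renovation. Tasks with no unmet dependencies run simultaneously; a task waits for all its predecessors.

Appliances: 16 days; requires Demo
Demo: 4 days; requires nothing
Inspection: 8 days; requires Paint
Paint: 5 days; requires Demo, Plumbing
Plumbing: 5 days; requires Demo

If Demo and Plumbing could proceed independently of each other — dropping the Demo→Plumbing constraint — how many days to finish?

20

With the dependency in place, Demo→Plumbing→Paint→Inspection = 4+5+5+8 = 22 sets the finish at 22 days.
Without Demo→Plumbing, Plumbing's earliest start moves from 4 to 0.
New critical path: Demo→Appliances = 4+16 = 20 ⇒ 20 days.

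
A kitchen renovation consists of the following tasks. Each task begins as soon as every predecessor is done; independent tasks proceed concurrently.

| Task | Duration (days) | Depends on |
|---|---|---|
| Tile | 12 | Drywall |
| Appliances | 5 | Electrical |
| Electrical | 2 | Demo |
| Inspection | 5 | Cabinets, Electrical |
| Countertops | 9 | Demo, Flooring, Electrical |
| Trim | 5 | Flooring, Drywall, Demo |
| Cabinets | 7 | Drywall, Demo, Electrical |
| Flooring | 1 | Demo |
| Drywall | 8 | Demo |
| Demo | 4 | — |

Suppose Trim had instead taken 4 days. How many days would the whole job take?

24

Baseline: Demo→Drywall→Cabinets→Inspection = 4+8+7+5 = 24 → 24 days.
Trim has 7 days of float (longest path through it is 17).
No other chain overtakes it, so the finish is 24 days.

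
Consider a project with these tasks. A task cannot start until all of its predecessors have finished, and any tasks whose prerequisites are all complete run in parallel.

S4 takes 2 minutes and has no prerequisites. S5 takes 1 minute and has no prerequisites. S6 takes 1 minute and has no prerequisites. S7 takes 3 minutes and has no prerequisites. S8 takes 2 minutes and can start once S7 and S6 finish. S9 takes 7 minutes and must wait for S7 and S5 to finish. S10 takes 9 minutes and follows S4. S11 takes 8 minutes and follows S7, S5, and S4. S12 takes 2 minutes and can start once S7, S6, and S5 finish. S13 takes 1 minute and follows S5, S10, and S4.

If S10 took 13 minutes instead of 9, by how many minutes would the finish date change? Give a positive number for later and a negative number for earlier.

4

Actual critical path: S4→S10→S13 = 2+9+1 = 12 ⇒ 12 minutes.
S10 lies on that path, so at 13 minutes the path becomes 16 minutes.
The critical path is still S4→S10→S13; finish is now 16 minutes.
Change in finish: 16 − 12 = +4 minutes.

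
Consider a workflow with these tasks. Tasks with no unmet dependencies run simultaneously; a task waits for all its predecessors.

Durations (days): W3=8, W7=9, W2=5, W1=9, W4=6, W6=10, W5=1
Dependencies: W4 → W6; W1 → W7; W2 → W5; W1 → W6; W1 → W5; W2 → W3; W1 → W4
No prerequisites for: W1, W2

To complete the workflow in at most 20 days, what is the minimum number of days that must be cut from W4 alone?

Current finish: 25 days; target: 20.
W4 is on every critical path, so each day cut from W4 cuts the finish by one (this holds down to a finish of 20).
Need 25 − 20 = 5 days off W4 → W4 becomes 1 day, finish becomes 20.

5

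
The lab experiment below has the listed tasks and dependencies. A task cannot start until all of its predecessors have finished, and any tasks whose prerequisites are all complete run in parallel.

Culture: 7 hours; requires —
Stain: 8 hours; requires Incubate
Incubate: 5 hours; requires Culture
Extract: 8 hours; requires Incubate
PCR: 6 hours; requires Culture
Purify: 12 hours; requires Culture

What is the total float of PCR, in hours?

Culture→Incubate→Extract = 7+5+8 = 20 sets the makespan at 20 hours.
Longest path through PCR: 13 hours (earliest finish 13, latest finish 20).
So PCR can slip 20 − 13 = 7 hours.

7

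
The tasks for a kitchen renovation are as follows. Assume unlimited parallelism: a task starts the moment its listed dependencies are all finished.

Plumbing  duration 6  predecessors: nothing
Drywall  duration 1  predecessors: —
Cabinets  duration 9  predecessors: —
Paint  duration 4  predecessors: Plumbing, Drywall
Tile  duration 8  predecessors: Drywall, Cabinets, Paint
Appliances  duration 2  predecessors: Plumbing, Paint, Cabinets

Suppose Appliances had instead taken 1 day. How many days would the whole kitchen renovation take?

18

Critical path before the change: Plumbing→Paint→Tile = 6+4+8 = 18 giving 18 days.
Appliances has 6 days of float (longest path through it is 12).
That remains the longest chain; total 18 days.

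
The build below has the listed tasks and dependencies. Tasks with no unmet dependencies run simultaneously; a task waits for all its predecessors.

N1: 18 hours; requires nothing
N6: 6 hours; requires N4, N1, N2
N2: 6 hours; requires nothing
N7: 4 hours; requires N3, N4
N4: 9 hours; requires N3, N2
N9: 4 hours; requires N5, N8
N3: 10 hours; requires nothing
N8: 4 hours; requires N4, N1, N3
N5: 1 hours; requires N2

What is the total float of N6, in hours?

2

N3→N4→N8→N9 = 10+9+4+4 = 27 sets the makespan at 27 hours.
N6 finishes as early as 25 and must finish by 27.
Float = 27 − 25 = 2.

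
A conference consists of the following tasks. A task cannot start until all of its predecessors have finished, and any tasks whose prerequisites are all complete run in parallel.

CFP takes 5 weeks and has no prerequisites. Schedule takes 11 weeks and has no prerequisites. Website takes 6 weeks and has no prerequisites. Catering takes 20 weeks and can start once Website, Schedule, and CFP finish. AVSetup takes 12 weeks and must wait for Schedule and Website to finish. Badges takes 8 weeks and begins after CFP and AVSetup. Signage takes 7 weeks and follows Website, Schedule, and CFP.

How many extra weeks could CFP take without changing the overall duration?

The longest chain is Schedule→Catering = 11+20 = 31; overall finish 31 weeks.
Longest path through CFP: 25 weeks (earliest finish 5, latest finish 11).
Slack of CFP = 6 − 0 = 6 weeks.

6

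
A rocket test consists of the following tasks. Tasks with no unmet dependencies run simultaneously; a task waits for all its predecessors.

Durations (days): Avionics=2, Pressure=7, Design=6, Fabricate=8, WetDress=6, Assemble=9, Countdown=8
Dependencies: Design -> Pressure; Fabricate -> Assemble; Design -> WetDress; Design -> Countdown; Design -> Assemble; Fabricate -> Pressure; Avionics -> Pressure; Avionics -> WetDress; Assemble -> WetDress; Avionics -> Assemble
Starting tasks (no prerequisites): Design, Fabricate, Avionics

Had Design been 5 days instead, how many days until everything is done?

Actual critical path: Fabricate→Assemble→WetDress = 8+9+6 = 23 ⇒ 23 days.
Design is off the critical path — its longest chain is 21 days, giving 2 of slack.
That remains the longest chain; total 23 days.

23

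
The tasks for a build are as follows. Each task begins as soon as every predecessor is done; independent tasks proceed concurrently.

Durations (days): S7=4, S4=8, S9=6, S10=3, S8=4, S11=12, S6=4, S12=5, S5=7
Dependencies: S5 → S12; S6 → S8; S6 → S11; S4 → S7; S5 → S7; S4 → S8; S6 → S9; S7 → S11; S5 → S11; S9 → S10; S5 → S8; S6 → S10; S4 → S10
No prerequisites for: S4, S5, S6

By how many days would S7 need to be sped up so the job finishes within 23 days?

Current finish: 24 days; target: 23.
S7 is on every critical path, so each day cut from S7 cuts the finish by one (this holds down to a finish of 21).
Need 24 − 23 = 1 day off S7 → S7 becomes 3 days, finish becomes 23.

1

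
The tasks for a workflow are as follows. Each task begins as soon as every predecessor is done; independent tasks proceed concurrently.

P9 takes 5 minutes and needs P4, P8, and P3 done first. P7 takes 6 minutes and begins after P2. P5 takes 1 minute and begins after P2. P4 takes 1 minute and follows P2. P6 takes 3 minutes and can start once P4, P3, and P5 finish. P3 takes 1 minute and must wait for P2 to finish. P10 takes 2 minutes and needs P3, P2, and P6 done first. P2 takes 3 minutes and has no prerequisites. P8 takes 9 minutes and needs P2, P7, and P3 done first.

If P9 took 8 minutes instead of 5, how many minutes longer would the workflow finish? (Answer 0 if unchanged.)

3

As given, the longest chain is P2→P7→P8→P9 = 3+6+9+5 = 23, so the finish is 23 minutes.
P9 lies on that path, so at 8 minutes the path becomes 26 minutes.
No other chain overtakes it, so the finish is 26 minutes.
Change in finish: 26 − 23 = +3 minutes.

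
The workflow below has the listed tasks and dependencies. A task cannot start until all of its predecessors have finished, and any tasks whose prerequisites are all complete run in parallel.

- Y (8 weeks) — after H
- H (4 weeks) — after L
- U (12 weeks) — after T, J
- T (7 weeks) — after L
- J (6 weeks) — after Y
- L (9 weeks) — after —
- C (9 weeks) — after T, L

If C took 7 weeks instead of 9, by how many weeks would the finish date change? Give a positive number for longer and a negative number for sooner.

The binding path is L→H→Y→J→U = 9+4+8+6+12 = 39; finish at 39 weeks.
C is off the critical path — its longest chain is 25 weeks, giving 14 of slack.
The critical path is still L→H→Y→J→U; finish is now 39 weeks.
Change in finish: 39 − 39 = +0 weeks.

0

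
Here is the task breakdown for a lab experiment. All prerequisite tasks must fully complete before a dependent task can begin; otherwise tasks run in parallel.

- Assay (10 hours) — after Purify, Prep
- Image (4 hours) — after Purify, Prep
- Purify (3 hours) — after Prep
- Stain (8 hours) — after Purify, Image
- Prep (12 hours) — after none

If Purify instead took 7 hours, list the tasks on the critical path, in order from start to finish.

Prep, Purify, Image, Stain

The binding path is Prep→Purify→Image→Stain = 12+3+4+8 = 27; finish at 27 hours.
Since Purify is critical, the +4 change carries straight to that chain (now 31 hours).
That remains the longest chain; total 31 hours.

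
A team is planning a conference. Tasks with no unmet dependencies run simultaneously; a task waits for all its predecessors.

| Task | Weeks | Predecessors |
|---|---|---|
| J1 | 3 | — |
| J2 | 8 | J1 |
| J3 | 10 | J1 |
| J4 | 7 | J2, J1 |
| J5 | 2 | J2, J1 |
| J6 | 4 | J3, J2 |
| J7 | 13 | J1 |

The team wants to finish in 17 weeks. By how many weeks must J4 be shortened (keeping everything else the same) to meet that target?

Current finish: 18 weeks; target: 17.
J4 is on every critical path, so each week cut from J4 cuts the finish by one (this holds down to a finish of 17).
Need 18 − 17 = 1 week off J4 → J4 becomes 6 weeks, finish becomes 17.

1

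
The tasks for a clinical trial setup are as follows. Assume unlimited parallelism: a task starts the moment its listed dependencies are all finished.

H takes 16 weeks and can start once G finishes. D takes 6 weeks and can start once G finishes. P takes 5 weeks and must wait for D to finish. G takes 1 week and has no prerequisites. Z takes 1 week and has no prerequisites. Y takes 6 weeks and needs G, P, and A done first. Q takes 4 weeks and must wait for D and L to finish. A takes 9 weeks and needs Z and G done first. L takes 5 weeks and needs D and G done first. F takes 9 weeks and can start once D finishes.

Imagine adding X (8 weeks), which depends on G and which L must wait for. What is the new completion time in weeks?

18

Originally the plan takes 18 weeks.
With X inserted, L now waits for max(D, G, X).
New critical path: G→X→L→Q = 1+8+5+4 = 18 ⇒ 18 weeks.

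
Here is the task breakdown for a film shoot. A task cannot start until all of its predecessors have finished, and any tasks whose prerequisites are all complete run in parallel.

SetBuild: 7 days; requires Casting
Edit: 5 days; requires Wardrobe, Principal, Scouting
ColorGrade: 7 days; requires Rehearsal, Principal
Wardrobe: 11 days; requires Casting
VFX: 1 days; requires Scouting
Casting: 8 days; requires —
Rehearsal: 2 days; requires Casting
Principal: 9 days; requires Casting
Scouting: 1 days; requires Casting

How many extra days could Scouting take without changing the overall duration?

10

The longest chain is Casting→Wardrobe→Edit = 8+11+5 = 24; overall finish 24 days.
Scouting finishes as early as 9 and must finish by 19.
So Scouting can slip 19 − 9 = 10 days.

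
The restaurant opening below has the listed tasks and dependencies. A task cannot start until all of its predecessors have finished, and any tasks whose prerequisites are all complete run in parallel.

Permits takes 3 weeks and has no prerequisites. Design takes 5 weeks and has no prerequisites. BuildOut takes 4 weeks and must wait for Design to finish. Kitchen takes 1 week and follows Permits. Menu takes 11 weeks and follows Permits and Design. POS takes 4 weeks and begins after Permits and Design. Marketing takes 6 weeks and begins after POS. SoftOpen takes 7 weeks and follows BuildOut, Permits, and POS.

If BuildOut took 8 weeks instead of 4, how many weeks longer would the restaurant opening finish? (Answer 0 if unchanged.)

The binding path is Design→BuildOut→SoftOpen = 5+4+7 = 16; finish at 16 weeks.
Since BuildOut is critical, the +4 change carries straight to that chain (now 20 weeks).
No other chain overtakes it, so the finish is 20 weeks.
Change in finish: 20 − 16 = +4 weeks.

4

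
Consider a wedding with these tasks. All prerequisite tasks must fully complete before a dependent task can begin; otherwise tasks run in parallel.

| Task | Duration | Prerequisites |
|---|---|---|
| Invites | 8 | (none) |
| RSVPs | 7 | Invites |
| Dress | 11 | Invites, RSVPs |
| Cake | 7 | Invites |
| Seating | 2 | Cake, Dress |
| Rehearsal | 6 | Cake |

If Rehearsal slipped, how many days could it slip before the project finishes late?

7

Critical path: Invites→RSVPs→Dress→Seating = 8+7+11+2 = 28, so the finish is 28 days.
The longest chain containing Rehearsal totals 21 days.
Float = 28 − 21 = 7.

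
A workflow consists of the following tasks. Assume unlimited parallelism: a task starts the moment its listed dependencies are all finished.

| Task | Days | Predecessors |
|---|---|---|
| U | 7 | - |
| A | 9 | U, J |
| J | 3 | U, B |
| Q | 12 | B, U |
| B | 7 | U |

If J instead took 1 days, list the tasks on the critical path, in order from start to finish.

U, B, Q

Actual critical path: U→B→J→A = 7+7+3+9 = 26 ⇒ 26 days.
Since J is critical, the -2 change carries straight to that chain (now 24 days).
The binding chain switches to U→B→Q = 7+7+12 = 26; finish 26 days.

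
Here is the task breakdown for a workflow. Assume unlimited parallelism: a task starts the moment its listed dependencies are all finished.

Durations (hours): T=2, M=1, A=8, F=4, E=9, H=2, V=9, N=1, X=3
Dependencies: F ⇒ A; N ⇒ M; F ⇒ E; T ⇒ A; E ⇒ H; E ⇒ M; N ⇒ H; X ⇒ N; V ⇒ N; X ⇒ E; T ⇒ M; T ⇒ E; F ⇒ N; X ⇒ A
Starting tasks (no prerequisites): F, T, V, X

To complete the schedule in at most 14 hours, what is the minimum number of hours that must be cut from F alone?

Current finish: 15 hours; target: 14.
F is on every critical path, so each hour cut from F cuts the finish by one (this holds down to a finish of 14).
Need 15 − 14 = 1 hour off F → F becomes 3 hours, finish becomes 14.

1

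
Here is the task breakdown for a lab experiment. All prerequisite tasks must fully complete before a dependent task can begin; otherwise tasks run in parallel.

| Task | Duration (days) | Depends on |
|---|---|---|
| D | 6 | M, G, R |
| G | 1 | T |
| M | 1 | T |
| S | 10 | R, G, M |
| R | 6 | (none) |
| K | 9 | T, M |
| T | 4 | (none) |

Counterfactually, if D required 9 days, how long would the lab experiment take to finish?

16

As given, the longest chain is R→S = 6+10 = 16, so the finish is 16 days.
D is off the critical path — its longest chain is 12 days, giving 4 of slack.
That remains the longest chain; total 16 days.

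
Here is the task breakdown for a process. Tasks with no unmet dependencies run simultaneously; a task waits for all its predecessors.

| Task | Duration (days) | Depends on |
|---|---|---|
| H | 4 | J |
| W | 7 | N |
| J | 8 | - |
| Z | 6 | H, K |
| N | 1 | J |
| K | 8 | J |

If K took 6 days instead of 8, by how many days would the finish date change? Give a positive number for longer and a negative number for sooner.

-2

Baseline: J→K→Z = 8+8+6 = 22 → 22 days.
Since K is critical, the -2 change carries straight to that chain (now 20 days).
No other chain overtakes it, so the finish is 20 days.
Change in finish: 20 − 22 = -2 days.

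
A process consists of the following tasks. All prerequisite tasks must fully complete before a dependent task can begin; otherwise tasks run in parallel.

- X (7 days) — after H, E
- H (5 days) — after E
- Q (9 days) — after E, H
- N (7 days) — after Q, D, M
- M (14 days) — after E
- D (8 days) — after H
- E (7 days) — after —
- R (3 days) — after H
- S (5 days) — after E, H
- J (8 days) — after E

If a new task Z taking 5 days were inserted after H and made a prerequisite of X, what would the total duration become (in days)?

28

Originally the schedule takes 28 days.
With Z inserted, X now waits for max(H, E, Z).
New critical path: E→H→Q→N = 7+5+9+7 = 28 ⇒ 28 days.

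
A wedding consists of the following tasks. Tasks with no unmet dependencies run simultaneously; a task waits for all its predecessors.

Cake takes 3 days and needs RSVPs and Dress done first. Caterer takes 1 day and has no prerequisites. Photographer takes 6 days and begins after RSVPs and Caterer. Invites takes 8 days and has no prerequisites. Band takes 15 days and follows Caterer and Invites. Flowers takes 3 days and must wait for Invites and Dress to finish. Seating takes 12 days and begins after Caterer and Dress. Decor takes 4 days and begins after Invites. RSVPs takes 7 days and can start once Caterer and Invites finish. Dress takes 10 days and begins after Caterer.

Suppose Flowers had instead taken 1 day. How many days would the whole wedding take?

23

The binding path is Caterer→Dress→Seating = 1+10+12 = 23; finish at 23 days.
Flowers has 9 days of float (longest path through it is 14).
No other chain overtakes it, so the finish is 23 days.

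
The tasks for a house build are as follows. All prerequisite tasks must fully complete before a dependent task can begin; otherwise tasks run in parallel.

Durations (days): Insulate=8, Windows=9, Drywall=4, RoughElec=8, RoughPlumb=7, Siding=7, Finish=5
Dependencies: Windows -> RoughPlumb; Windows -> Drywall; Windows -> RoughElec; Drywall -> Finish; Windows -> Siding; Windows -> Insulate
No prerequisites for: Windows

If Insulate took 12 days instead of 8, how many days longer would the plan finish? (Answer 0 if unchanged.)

Baseline: Windows→Drywall→Finish = 9+4+5 = 18 → 18 days.
The longest path through Insulate is only 17 days, so Insulate has float 1.
The binding chain switches to Windows→Insulate = 9+12 = 21; finish 21 days.
Change in finish: 21 − 18 = +3 days.

3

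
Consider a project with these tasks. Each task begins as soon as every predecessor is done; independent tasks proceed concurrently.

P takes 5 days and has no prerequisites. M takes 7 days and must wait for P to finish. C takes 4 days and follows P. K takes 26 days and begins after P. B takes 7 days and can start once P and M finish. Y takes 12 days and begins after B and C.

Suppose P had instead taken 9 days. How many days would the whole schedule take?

35

As given, the longest chain is P→M→B→Y = 5+7+7+12 = 31, so the finish is 31 days.
Since P is critical, the +4 change carries straight to that chain (now 35 days).
That remains the longest chain; total 35 days.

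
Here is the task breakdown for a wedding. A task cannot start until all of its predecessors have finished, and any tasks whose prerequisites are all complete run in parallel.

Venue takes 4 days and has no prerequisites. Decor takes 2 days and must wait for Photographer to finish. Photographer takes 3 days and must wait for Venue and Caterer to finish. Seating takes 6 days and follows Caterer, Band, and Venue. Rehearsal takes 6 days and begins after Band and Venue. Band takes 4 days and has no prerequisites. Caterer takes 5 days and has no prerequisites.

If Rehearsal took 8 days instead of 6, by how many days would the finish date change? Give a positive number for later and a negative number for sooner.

The binding path is Caterer→Seating = 5+6 = 11; finish at 11 days.
The longest path through Rehearsal is only 10 days, so Rehearsal has float 1.
New critical path: Venue→Rehearsal = 4+8 = 12 ⇒ 12 days.
Change in finish: 12 − 11 = +1 days.

1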